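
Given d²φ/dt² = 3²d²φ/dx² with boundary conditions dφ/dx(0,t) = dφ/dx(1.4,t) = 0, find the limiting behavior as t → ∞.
φ oscillates about a mean that drifts linearly in t (generically unbounded; no decay). There is no damping, so the nonconstant modes persist as standing waves (energy conserved, no decay). But with Neumann conditions at both ends the constant mode has eigenvalue 0: the spatial mean M(t) of φ satisfies M'' = 0, so M(t) = M(0) + M'(0)·t. Unless the initial velocity has zero mean (∫φ_t(x,0)dx = 0), the solution grows linearly in t (unbounded, though not exponentially); if it does have zero mean, the solution stays bounded and simply oscillates.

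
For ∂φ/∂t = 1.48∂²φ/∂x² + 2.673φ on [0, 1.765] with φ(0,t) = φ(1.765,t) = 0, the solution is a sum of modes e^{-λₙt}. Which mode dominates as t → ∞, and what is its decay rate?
Eigenvalues: λₙ = 1.48n²π²/1.765² - 2.673.
First three modes:
  n=1: λ₁ = 1.48π²/1.765² - 2.673 ≈ 2.016
  n=2: λ₂ = 5.92π²/1.765² - 2.673 ≈ 16.083
  n=3: λ₃ = 13.32π²/1.765² - 2.673 ≈ 39.527
Since 1.48π²/1.765² ≈ 4.689 > 2.673, all λₙ > 0.
The n=1 mode decays slowest → dominates as t → ∞.
Asymptotic: φ ~ c₁ sin(πx/1.765) e^{-λ₁t} with decay rate λ₁ ≈ 2.016.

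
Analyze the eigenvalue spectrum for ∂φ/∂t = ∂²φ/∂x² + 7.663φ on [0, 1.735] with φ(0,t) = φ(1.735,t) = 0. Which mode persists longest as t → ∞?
Eigenvalues: λₙ = n²π²/1.735² - 7.663.
First three modes:
  n=1: λ₁ = π²/1.735² - 7.663 ≈ -4.384
  n=2: λ₂ = 4π²/1.735² - 7.663 ≈ 5.452
  n=3: λ₃ = 9π²/1.735² - 7.663 ≈ 21.845
Since π²/1.735² ≈ 3.279 < 7.663, λ₁ < 0.
The n=1 mode grows fastest (−λₙ is largest for n=1) → dominates.
Asymptotic: φ ~ c₁ sin(πx/1.735) e^{4.384t} (exponential growth at rate −λ₁ ≈ 4.384).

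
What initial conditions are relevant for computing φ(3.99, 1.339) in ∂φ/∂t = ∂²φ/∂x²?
The entire real line. The heat equation has infinite propagation speed: any initial disturbance instantly affects all points (though exponentially small far away).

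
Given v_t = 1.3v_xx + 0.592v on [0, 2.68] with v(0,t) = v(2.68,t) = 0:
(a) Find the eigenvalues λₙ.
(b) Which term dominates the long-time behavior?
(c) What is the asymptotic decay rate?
Eigenvalues: λₙ = 1.3n²π²/2.68² - 0.592.
First three modes:
  n=1: λ₁ = 1.3π²/2.68² - 0.592 ≈ 1.194
  n=2: λ₂ = 5.2π²/2.68² - 0.592 ≈ 6.554
  n=3: λ₃ = 11.7π²/2.68² - 0.592 ≈ 15.485
Since 1.3π²/2.68² ≈ 1.786 > 0.592, all λₙ > 0.
The n=1 mode decays slowest → dominates as t → ∞.
Asymptotic: v ~ c₁ sin(πx/2.68) e^{-λ₁t} with decay rate λ₁ ≈ 1.194.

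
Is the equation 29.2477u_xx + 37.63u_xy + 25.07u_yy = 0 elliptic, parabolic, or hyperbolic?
Computing B² - 4AC with A = 29.2477, B = 37.63, C = 25.07: discriminant = -1516.942456 (negative). Answer: elliptic.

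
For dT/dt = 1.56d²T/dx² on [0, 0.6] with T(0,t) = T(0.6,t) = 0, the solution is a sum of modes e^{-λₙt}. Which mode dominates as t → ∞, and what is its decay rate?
Eigenvalues: λₙ = 1.56n²π²/0.6².
First three modes:
  n=1: λ₁ = 1.56π²/0.6² ≈ 42.768
  n=2: λ₂ = 6.24π²/0.6² ≈ 171.073 (4× faster decay)
  n=3: λ₃ = 14.04π²/0.6² ≈ 384.915 (9× faster decay)
As t → ∞, higher modes decay exponentially faster. The n=1 mode dominates: T ~ c₁ sin(πx/0.6) e^{-λ₁t}.
Decay rate: λ₁ = 1.56π²/0.6² ≈ 42.768.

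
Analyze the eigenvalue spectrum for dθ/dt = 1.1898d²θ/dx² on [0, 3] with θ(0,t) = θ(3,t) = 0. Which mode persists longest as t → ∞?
Eigenvalues: λₙ = 1.1898n²π²/3².
First three modes:
  n=1: λ₁ = 1.1898π²/3² ≈ 1.305
  n=2: λ₂ = 4.7592π²/3² ≈ 5.219 (4× faster decay)
  n=3: λ₃ = 10.7082π²/3² ≈ 11.743 (9× faster decay)
As t → ∞, higher modes decay exponentially faster. The n=1 mode dominates: θ ~ c₁ sin(πx/3) e^{-λ₁t}.
Decay rate: λ₁ = 1.1898π²/3² ≈ 1.305.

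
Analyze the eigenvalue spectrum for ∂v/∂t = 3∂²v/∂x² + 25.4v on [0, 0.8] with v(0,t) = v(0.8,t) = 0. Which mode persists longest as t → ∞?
Eigenvalues: λₙ = 3n²π²/0.8² - 25.4.
First three modes:
  n=1: λ₁ = 3π²/0.8² - 25.4 ≈ 20.864
  n=2: λ₂ = 12π²/0.8² - 25.4 ≈ 159.655
  n=3: λ₃ = 27π²/0.8² - 25.4 ≈ 390.974
Since 3π²/0.8² ≈ 46.264 > 25.4, all λₙ > 0.
The n=1 mode decays slowest → dominates as t → ∞.
Asymptotic: v ~ c₁ sin(πx/0.8) e^{-λ₁t} with decay rate λ₁ ≈ 20.864.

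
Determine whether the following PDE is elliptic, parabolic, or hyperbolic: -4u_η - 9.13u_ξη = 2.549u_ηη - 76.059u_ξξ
Rewriting in standard form: 76.059u_ξξ - 9.13u_ξη - 2.549u_ηη - 4u_η = 0. Coefficients: A = 76.059, B = -9.13, C = -2.549. B² - 4AC = 858.854464, which is positive, so the equation is hyperbolic.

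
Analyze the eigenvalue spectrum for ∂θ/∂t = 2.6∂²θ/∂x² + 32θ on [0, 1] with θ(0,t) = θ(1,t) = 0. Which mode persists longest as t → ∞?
Eigenvalues: λₙ = 2.6n²π²/1² - 32.
First three modes:
  n=1: λ₁ = 2.6π² - 32 ≈ -6.339
  n=2: λ₂ = 10.4π² - 32 ≈ 70.644
  n=3: λ₃ = 23.4π² - 32 ≈ 198.949
Since 2.6π² ≈ 25.661 < 32, λ₁ < 0.
The n=1 mode grows fastest (−λₙ is largest for n=1) → dominates.
Asymptotic: θ ~ c₁ sin(πx/1) e^{6.339t} (exponential growth at rate −λ₁ ≈ 6.339).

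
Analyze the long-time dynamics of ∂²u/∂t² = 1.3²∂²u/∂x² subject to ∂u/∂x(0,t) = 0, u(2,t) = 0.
Long-time behavior: u oscillates (no decay). Energy is conserved; the solution oscillates indefinitely as standing waves.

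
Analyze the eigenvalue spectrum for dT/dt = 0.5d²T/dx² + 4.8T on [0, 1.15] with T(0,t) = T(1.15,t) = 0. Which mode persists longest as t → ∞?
Eigenvalues: λₙ = 0.5n²π²/1.15² - 4.8.
First three modes:
  n=1: λ₁ = 0.5π²/1.15² - 4.8 ≈ -1.069
  n=2: λ₂ = 2π²/1.15² - 4.8 ≈ 10.126
  n=3: λ₃ = 4.5π²/1.15² - 4.8 ≈ 28.783
Since 0.5π²/1.15² ≈ 3.731 < 4.8, λ₁ < 0.
The n=1 mode grows fastest (−λₙ is largest for n=1) → dominates.
Asymptotic: T ~ c₁ sin(πx/1.15) e^{1.069t} (exponential growth at rate −λ₁ ≈ 1.069).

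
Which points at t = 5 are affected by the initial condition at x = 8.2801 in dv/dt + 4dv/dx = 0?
At x = 28.2801. The characteristic carries data from (8.2801, 0) to (28.2801, 5).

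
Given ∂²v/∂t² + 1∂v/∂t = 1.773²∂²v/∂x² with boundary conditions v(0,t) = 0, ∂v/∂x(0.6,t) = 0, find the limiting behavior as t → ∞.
v → 0. Damping (γ=1) dissipates energy; oscillations decay exponentially.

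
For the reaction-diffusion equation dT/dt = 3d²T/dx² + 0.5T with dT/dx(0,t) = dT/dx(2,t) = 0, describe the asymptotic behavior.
T grows unboundedly. With Neumann BCs the constant mode has diffusion eigenvalue 0, so any r > 0 makes it grow like e^(0.5t); solution grows exponentially.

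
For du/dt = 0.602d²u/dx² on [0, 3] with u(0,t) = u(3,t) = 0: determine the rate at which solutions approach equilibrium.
Eigenvalues: λₙ = 0.602n²π²/3².
First three modes:
  n=1: λ₁ = 0.602π²/3² ≈ 0.66
  n=2: λ₂ = 2.408π²/3² ≈ 2.641 (4× faster decay)
  n=3: λ₃ = 5.418π²/3² ≈ 5.942 (9× faster decay)
As t → ∞, higher modes decay exponentially faster. The n=1 mode dominates: u ~ c₁ sin(πx/3) e^{-λ₁t}.
Decay rate: λ₁ = 0.602π²/3² ≈ 0.66.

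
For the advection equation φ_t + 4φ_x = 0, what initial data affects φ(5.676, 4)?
A single point: x = -10.324. The characteristic through (5.676, 4) is x - 4t = const, so x = 5.676 - 4·4 = -10.324.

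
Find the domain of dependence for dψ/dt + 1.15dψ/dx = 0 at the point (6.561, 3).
A single point: x = 3.111. The characteristic through (6.561, 3) is x - 1.15t = const, so x = 6.561 - 1.15·3 = 3.111.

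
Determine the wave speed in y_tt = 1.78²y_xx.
Speed = 1.78. Information travels along characteristics x = x₀ ± 1.78t.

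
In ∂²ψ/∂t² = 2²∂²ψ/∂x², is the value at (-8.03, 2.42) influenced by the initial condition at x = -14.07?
No. The domain of dependence is [-12.87, -3.19], and -14.07 is outside this interval.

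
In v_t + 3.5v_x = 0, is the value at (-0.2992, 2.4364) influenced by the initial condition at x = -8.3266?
No. Only data at x = -8.8266 affects (-0.2992, 2.4364). Advection has one-way propagation along characteristics.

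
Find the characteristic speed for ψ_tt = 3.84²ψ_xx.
Speed = 3.84. Information travels along characteristics x = x₀ ± 3.84t.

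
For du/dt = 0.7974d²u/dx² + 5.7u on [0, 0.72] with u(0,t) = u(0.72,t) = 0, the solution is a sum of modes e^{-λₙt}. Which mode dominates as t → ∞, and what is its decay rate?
Eigenvalues: λₙ = 0.7974n²π²/0.72² - 5.7.
First three modes:
  n=1: λ₁ = 0.7974π²/0.72² - 5.7 ≈ 9.481
  n=2: λ₂ = 3.1896π²/0.72² - 5.7 ≈ 55.025
  n=3: λ₃ = 7.1766π²/0.72² - 5.7 ≈ 130.932
Since 0.7974π²/0.72² ≈ 15.181 > 5.7, all λₙ > 0.
The n=1 mode decays slowest → dominates as t → ∞.
Asymptotic: u ~ c₁ sin(πx/0.72) e^{-λ₁t} with decay rate λ₁ ≈ 9.481.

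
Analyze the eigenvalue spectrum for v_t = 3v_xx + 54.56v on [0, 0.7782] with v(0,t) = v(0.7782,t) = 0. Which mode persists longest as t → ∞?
Eigenvalues: λₙ = 3n²π²/0.7782² - 54.56.
First three modes:
  n=1: λ₁ = 3π²/0.7782² - 54.56 ≈ -5.668
  n=2: λ₂ = 12π²/0.7782² - 54.56 ≈ 141.008
  n=3: λ₃ = 27π²/0.7782² - 54.56 ≈ 385.469
Since 3π²/0.7782² ≈ 48.892 < 54.56, λ₁ < 0.
The n=1 mode grows fastest (−λₙ is largest for n=1) → dominates.
Asymptotic: v ~ c₁ sin(πx/0.7782) e^{5.668t} (exponential growth at rate −λ₁ ≈ 5.668).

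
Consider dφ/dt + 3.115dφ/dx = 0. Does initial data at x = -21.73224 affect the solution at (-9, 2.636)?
No. Only data at x = -17.21114 affects (-9, 2.636). Advection has one-way propagation along characteristics.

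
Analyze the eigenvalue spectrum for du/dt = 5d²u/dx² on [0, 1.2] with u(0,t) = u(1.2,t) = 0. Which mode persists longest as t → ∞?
Eigenvalues: λₙ = 5n²π²/1.2².
First three modes:
  n=1: λ₁ = 5π²/1.2² ≈ 34.269
  n=2: λ₂ = 20π²/1.2² ≈ 137.078 (4× faster decay)
  n=3: λ₃ = 45π²/1.2² ≈ 308.425 (9× faster decay)
As t → ∞, higher modes decay exponentially faster. The n=1 mode dominates: u ~ c₁ sin(πx/1.2) e^{-λ₁t}.
Decay rate: λ₁ = 5π²/1.2² ≈ 34.269.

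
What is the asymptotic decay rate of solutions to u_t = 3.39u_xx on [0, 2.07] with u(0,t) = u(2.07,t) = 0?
Eigenvalues: λₙ = 3.39n²π²/2.07².
First three modes:
  n=1: λ₁ = 3.39π²/2.07² ≈ 7.808
  n=2: λ₂ = 13.56π²/2.07² ≈ 31.233 (4× faster decay)
  n=3: λ₃ = 30.51π²/2.07² ≈ 70.275 (9× faster decay)
As t → ∞, higher modes decay exponentially faster. The n=1 mode dominates: u ~ c₁ sin(πx/2.07) e^{-λ₁t}.
Decay rate: λ₁ = 3.39π²/2.07² ≈ 7.808.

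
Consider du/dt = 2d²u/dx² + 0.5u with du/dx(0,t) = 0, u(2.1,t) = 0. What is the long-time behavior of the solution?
As t → ∞, u → 0. Diffusion dominates reaction (r=0.5 < κπ²/(4L²)≈1.12); solution decays.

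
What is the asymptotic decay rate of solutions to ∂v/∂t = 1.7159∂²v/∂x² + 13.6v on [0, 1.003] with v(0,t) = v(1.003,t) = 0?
Eigenvalues: λₙ = 1.7159n²π²/1.003² - 13.6.
First three modes:
  n=1: λ₁ = 1.7159π²/1.003² - 13.6 ≈ 3.234
  n=2: λ₂ = 6.8636π²/1.003² - 13.6 ≈ 53.736
  n=3: λ₃ = 15.4431π²/1.003² - 13.6 ≈ 137.907
Since 1.7159π²/1.003² ≈ 16.834 > 13.6, all λₙ > 0.
The n=1 mode decays slowest → dominates as t → ∞.
Asymptotic: v ~ c₁ sin(πx/1.003) e^{-λ₁t} with decay rate λ₁ ≈ 3.234.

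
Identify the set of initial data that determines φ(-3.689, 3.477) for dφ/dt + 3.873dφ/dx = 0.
A single point: x = -17.155421. The characteristic through (-3.689, 3.477) is x - 3.873t = const, so x = -3.689 - 3.873·3.477 = -17.155421.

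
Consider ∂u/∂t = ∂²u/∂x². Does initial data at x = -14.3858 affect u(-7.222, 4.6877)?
Yes, for any finite x. The heat equation has infinite propagation speed, so all initial data affects all points at any t > 0.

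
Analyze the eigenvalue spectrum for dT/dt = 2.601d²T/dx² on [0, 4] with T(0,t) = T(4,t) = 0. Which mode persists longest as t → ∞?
Eigenvalues: λₙ = 2.601n²π²/4².
First three modes:
  n=1: λ₁ = 2.601π²/4² ≈ 1.604
  n=2: λ₂ = 10.404π²/4² ≈ 6.418 (4× faster decay)
  n=3: λ₃ = 23.409π²/4² ≈ 14.44 (9× faster decay)
As t → ∞, higher modes decay exponentially faster. The n=1 mode dominates: T ~ c₁ sin(πx/4) e^{-λ₁t}.
Decay rate: λ₁ = 2.601π²/4² ≈ 1.604.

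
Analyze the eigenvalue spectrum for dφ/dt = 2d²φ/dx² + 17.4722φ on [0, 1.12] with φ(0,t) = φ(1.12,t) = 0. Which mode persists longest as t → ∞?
Eigenvalues: λₙ = 2n²π²/1.12² - 17.4722.
First three modes:
  n=1: λ₁ = 2π²/1.12² - 17.4722 ≈ -1.736
  n=2: λ₂ = 8π²/1.12² - 17.4722 ≈ 45.472
  n=3: λ₃ = 18π²/1.12² - 17.4722 ≈ 124.152
Since 2π²/1.12² ≈ 15.736 < 17.4722, λ₁ < 0.
The n=1 mode grows fastest (−λₙ is largest for n=1) → dominates.
Asymptotic: φ ~ c₁ sin(πx/1.12) e^{1.736t} (exponential growth at rate −λ₁ ≈ 1.736).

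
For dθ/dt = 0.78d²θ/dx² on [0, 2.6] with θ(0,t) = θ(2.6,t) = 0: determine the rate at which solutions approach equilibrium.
Eigenvalues: λₙ = 0.78n²π²/2.6².
First three modes:
  n=1: λ₁ = 0.78π²/2.6² ≈ 1.139
  n=2: λ₂ = 3.12π²/2.6² ≈ 4.555 (4× faster decay)
  n=3: λ₃ = 7.02π²/2.6² ≈ 10.249 (9× faster decay)
As t → ∞, higher modes decay exponentially faster. The n=1 mode dominates: θ ~ c₁ sin(πx/2.6) e^{-λ₁t}.
Decay rate: λ₁ = 0.78π²/2.6² ≈ 1.139.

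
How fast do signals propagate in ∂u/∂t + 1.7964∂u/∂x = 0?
Speed = 1.7964. Information travels along x - 1.7964t = const (rightward).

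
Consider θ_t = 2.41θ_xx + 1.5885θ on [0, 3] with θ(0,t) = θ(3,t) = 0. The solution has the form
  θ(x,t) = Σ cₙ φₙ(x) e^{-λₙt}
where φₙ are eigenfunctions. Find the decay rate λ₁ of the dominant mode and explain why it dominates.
Eigenvalues: λₙ = 2.41n²π²/3² - 1.5885.
First three modes:
  n=1: λ₁ = 2.41π²/3² - 1.5885 ≈ 1.054
  n=2: λ₂ = 9.64π²/3² - 1.5885 ≈ 8.983
  n=3: λ₃ = 21.69π²/3² - 1.5885 ≈ 22.197
Since 2.41π²/3² ≈ 2.643 > 1.5885, all λₙ > 0.
The n=1 mode decays slowest → dominates as t → ∞.
Asymptotic: θ ~ c₁ sin(πx/3) e^{-λ₁t} with decay rate λ₁ ≈ 1.054.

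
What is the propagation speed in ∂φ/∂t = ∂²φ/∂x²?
Infinite. The heat equation is parabolic, not hyperbolic, so disturbances propagate instantly.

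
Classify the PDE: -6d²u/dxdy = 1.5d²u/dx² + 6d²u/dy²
Rewriting in standard form: -1.5d²u/dx² - 6d²u/dxdy - 6d²u/dy² = 0. A = -1.5, B = -6, C = -6. Discriminant B² - 4AC = 0. Since 0 = 0, parabolic.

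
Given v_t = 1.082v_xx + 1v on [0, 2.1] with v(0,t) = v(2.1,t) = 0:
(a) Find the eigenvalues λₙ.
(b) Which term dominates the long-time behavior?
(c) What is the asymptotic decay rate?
Eigenvalues: λₙ = 1.082n²π²/2.1² - 1.
First three modes:
  n=1: λ₁ = 1.082π²/2.1² - 1 ≈ 1.422
  n=2: λ₂ = 4.328π²/2.1² - 1 ≈ 8.686
  n=3: λ₃ = 9.738π²/2.1² - 1 ≈ 20.794
Since 1.082π²/2.1² ≈ 2.422 > 1, all λₙ > 0.
The n=1 mode decays slowest → dominates as t → ∞.
Asymptotic: v ~ c₁ sin(πx/2.1) e^{-λ₁t} with decay rate λ₁ ≈ 1.422.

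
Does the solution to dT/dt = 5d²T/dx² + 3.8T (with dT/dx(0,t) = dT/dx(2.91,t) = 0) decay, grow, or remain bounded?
T grows unboundedly. With Neumann BCs the constant mode has diffusion eigenvalue 0, so any r > 0 makes it grow like e^(3.8t); solution grows exponentially.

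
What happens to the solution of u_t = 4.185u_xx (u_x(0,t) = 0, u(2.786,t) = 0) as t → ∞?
u → 0. Heat escapes through the Dirichlet boundary.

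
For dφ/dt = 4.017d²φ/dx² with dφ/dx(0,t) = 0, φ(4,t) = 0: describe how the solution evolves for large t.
φ → 0. Heat escapes through the Dirichlet boundary.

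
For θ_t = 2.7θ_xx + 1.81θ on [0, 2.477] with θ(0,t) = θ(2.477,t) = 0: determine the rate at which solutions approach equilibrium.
Eigenvalues: λₙ = 2.7n²π²/2.477² - 1.81.
First three modes:
  n=1: λ₁ = 2.7π²/2.477² - 1.81 ≈ 2.533
  n=2: λ₂ = 10.8π²/2.477² - 1.81 ≈ 15.563
  n=3: λ₃ = 24.3π²/2.477² - 1.81 ≈ 37.279
Since 2.7π²/2.477² ≈ 4.343 > 1.81, all λₙ > 0.
The n=1 mode decays slowest → dominates as t → ∞.
Asymptotic: θ ~ c₁ sin(πx/2.477) e^{-λ₁t} with decay rate λ₁ ≈ 2.533.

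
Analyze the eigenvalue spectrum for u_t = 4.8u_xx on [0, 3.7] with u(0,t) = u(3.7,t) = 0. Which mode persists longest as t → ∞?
Eigenvalues: λₙ = 4.8n²π²/3.7².
First three modes:
  n=1: λ₁ = 4.8π²/3.7² ≈ 3.46
  n=2: λ₂ = 19.2π²/3.7² ≈ 13.842 (4× faster decay)
  n=3: λ₃ = 43.2π²/3.7² ≈ 31.144 (9× faster decay)
As t → ∞, higher modes decay exponentially faster. The n=1 mode dominates: u ~ c₁ sin(πx/3.7) e^{-λ₁t}.
Decay rate: λ₁ = 4.8π²/3.7² ≈ 3.46.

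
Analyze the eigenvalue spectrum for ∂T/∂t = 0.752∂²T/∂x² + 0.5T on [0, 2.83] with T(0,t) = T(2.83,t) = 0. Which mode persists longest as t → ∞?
Eigenvalues: λₙ = 0.752n²π²/2.83² - 0.5.
First three modes:
  n=1: λ₁ = 0.752π²/2.83² - 0.5 ≈ 0.427
  n=2: λ₂ = 3.008π²/2.83² - 0.5 ≈ 3.207
  n=3: λ₃ = 6.768π²/2.83² - 0.5 ≈ 7.84
Since 0.752π²/2.83² ≈ 0.927 > 0.5, all λₙ > 0.
The n=1 mode decays slowest → dominates as t → ∞.
Asymptotic: T ~ c₁ sin(πx/2.83) e^{-λ₁t} with decay rate λ₁ ≈ 0.427.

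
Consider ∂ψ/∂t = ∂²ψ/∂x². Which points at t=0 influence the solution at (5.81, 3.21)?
The entire real line. The heat equation has infinite propagation speed: any initial disturbance instantly affects all points (though exponentially small far away).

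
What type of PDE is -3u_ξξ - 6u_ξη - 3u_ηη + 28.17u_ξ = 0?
With A = -3, B = -6, C = -3, the discriminant is 0. This is a parabolic PDE.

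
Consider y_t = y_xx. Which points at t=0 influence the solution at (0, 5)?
The entire real line. The heat equation has infinite propagation speed: any initial disturbance instantly affects all points (though exponentially small far away).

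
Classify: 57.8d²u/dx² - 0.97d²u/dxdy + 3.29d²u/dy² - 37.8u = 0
Elliptic (discriminant = -759.7071).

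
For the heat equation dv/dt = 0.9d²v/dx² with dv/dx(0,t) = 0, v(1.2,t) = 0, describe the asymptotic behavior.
v → 0. Heat escapes through the Dirichlet boundary.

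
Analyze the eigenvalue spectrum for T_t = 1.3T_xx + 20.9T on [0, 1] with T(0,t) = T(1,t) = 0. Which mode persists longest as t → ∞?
Eigenvalues: λₙ = 1.3n²π²/1² - 20.9.
First three modes:
  n=1: λ₁ = 1.3π² - 20.9 ≈ -8.07
  n=2: λ₂ = 5.2π² - 20.9 ≈ 30.422
  n=3: λ₃ = 11.7π² - 20.9 ≈ 94.574
Since 1.3π² ≈ 12.83 < 20.9, λ₁ < 0.
The n=1 mode grows fastest (−λₙ is largest for n=1) → dominates.
Asymptotic: T ~ c₁ sin(πx/1) e^{8.07t} (exponential growth at rate −λ₁ ≈ 8.07).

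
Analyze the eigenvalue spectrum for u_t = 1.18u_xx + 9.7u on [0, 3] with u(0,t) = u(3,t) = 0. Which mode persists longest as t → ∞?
Eigenvalues: λₙ = 1.18n²π²/3² - 9.7.
First three modes:
  n=1: λ₁ = 1.18π²/3² - 9.7 ≈ -8.406
  n=2: λ₂ = 4.72π²/3² - 9.7 ≈ -4.524
  n=3: λ₃ = 10.62π²/3² - 9.7 ≈ 1.946
Since 1.18π²/3² ≈ 1.294 < 9.7, λ₁ < 0.
The n=1 mode grows fastest (−λₙ is largest for n=1) → dominates.
Asymptotic: u ~ c₁ sin(πx/3) e^{8.406t} (exponential growth at rate −λ₁ ≈ 8.406).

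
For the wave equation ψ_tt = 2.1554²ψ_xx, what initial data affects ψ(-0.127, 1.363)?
Domain of dependence: [-3.0648102, 2.8108102]. Signals travel at speed 2.1554, so data within |x - -0.127| ≤ 2.1554·1.363 = 2.9378102 can reach the point.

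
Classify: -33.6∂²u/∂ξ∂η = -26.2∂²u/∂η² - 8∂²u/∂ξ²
Rewriting in standard form: 8∂²u/∂ξ² - 33.6∂²u/∂ξ∂η + 26.2∂²u/∂η² = 0. Hyperbolic (discriminant = 290.56).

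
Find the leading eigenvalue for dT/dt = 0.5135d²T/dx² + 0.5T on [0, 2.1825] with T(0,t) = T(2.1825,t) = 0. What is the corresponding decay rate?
Eigenvalues: λₙ = 0.5135n²π²/2.1825² - 0.5.
First three modes:
  n=1: λ₁ = 0.5135π²/2.1825² - 0.5 ≈ 0.564
  n=2: λ₂ = 2.054π²/2.1825² - 0.5 ≈ 3.756
  n=3: λ₃ = 4.6215π²/2.1825² - 0.5 ≈ 9.076
Since 0.5135π²/2.1825² ≈ 1.064 > 0.5, all λₙ > 0.
The n=1 mode decays slowest → dominates as t → ∞.
Asymptotic: T ~ c₁ sin(πx/2.1825) e^{-λ₁t} with decay rate λ₁ ≈ 0.564.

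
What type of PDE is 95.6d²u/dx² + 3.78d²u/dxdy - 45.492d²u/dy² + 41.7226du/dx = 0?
With A = 95.6, B = 3.78, C = -45.492, the discriminant is 17410.4292. This is a hyperbolic PDE.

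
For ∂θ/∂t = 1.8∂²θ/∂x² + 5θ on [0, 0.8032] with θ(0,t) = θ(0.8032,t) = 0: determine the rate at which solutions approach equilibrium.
Eigenvalues: λₙ = 1.8n²π²/0.8032² - 5.
First three modes:
  n=1: λ₁ = 1.8π²/0.8032² - 5 ≈ 22.538
  n=2: λ₂ = 7.2π²/0.8032² - 5 ≈ 105.15
  n=3: λ₃ = 16.2π²/0.8032² - 5 ≈ 242.838
Since 1.8π²/0.8032² ≈ 27.538 > 5, all λₙ > 0.
The n=1 mode decays slowest → dominates as t → ∞.
Asymptotic: θ ~ c₁ sin(πx/0.8032) e^{-λ₁t} with decay rate λ₁ ≈ 22.538.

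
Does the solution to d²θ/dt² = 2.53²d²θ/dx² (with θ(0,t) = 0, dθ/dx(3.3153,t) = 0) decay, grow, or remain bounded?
θ oscillates (no decay). Energy is conserved; the solution oscillates indefinitely as standing waves.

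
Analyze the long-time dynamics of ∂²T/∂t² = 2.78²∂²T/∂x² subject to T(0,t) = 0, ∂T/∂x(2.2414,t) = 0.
Long-time behavior: T oscillates (no decay). Energy is conserved; the solution oscillates indefinitely as standing waves.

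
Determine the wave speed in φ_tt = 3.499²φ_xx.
Speed = 3.499. Information travels along characteristics x = x₀ ± 3.499t.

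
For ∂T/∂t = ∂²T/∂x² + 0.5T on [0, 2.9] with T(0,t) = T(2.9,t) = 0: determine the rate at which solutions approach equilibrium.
Eigenvalues: λₙ = n²π²/2.9² - 0.5.
First three modes:
  n=1: λ₁ = π²/2.9² - 0.5 ≈ 0.674
  n=2: λ₂ = 4π²/2.9² - 0.5 ≈ 4.194
  n=3: λ₃ = 9π²/2.9² - 0.5 ≈ 10.062
Since π²/2.9² ≈ 1.174 > 0.5, all λₙ > 0.
The n=1 mode decays slowest → dominates as t → ∞.
Asymptotic: T ~ c₁ sin(πx/2.9) e^{-λ₁t} with decay rate λ₁ ≈ 0.674.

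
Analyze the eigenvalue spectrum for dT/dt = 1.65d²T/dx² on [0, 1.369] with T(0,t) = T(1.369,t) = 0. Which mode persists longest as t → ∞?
Eigenvalues: λₙ = 1.65n²π²/1.369².
First three modes:
  n=1: λ₁ = 1.65π²/1.369² ≈ 8.689
  n=2: λ₂ = 6.6π²/1.369² ≈ 34.757 (4× faster decay)
  n=3: λ₃ = 14.85π²/1.369² ≈ 78.202 (9× faster decay)
As t → ∞, higher modes decay exponentially faster. The n=1 mode dominates: T ~ c₁ sin(πx/1.369) e^{-λ₁t}.
Decay rate: λ₁ = 1.65π²/1.369² ≈ 8.689.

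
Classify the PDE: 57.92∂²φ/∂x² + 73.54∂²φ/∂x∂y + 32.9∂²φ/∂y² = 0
A = 57.92, B = 73.54, C = 32.9. Discriminant B² - 4AC = -2214.1404. Since -2214.1404 < 0, elliptic.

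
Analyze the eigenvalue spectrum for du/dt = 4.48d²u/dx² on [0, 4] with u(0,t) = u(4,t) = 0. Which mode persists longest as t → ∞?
Eigenvalues: λₙ = 4.48n²π²/4².
First three modes:
  n=1: λ₁ = 4.48π²/4² ≈ 2.763
  n=2: λ₂ = 17.92π²/4² ≈ 11.054 (4× faster decay)
  n=3: λ₃ = 40.32π²/4² ≈ 24.871 (9× faster decay)
As t → ∞, higher modes decay exponentially faster. The n=1 mode dominates: u ~ c₁ sin(πx/4) e^{-λ₁t}.
Decay rate: λ₁ = 4.48π²/4² ≈ 2.763.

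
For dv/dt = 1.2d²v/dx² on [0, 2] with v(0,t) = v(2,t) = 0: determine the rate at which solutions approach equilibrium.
Eigenvalues: λₙ = 1.2n²π²/2².
First three modes:
  n=1: λ₁ = 1.2π²/2² ≈ 2.961
  n=2: λ₂ = 4.8π²/2² ≈ 11.844 (4× faster decay)
  n=3: λ₃ = 10.8π²/2² ≈ 26.648 (9× faster decay)
As t → ∞, higher modes decay exponentially faster. The n=1 mode dominates: v ~ c₁ sin(πx/2) e^{-λ₁t}.
Decay rate: λ₁ = 1.2π²/2² ≈ 2.961.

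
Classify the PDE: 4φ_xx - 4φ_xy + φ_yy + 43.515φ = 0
A = 4, B = -4, C = 1. Discriminant B² - 4AC = 0. Since 0 = 0, parabolic.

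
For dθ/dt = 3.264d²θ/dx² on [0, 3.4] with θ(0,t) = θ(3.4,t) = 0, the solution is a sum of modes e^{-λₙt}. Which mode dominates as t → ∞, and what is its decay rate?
Eigenvalues: λₙ = 3.264n²π²/3.4².
First three modes:
  n=1: λ₁ = 3.264π²/3.4² ≈ 2.787
  n=2: λ₂ = 13.056π²/3.4² ≈ 11.147 (4× faster decay)
  n=3: λ₃ = 29.376π²/3.4² ≈ 25.08 (9× faster decay)
As t → ∞, higher modes decay exponentially faster. The n=1 mode dominates: θ ~ c₁ sin(πx/3.4) e^{-λ₁t}.
Decay rate: λ₁ = 3.264π²/3.4² ≈ 2.787.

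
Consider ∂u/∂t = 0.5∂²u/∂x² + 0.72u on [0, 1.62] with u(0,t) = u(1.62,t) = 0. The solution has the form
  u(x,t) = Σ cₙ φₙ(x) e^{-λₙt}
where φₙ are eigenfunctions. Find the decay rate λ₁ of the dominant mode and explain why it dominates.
Eigenvalues: λₙ = 0.5n²π²/1.62² - 0.72.
First three modes:
  n=1: λ₁ = 0.5π²/1.62² - 0.72 ≈ 1.16
  n=2: λ₂ = 2π²/1.62² - 0.72 ≈ 6.801
  n=3: λ₃ = 4.5π²/1.62² - 0.72 ≈ 16.203
Since 0.5π²/1.62² ≈ 1.88 > 0.72, all λₙ > 0.
The n=1 mode decays slowest → dominates as t → ∞.
Asymptotic: u ~ c₁ sin(πx/1.62) e^{-λ₁t} with decay rate λ₁ ≈ 1.16.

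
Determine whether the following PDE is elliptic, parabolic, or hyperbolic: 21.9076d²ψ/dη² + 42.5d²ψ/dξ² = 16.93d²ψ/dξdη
Rewriting in standard form: 42.5d²ψ/dξ² - 16.93d²ψ/dξdη + 21.9076d²ψ/dη² = 0. Coefficients: A = 42.5, B = -16.93, C = 21.9076. B² - 4AC = -3437.6671, which is negative, so the equation is elliptic.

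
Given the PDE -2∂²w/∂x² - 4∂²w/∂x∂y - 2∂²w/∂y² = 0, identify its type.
The second-order coefficients are A = -2, B = -4, C = -2. Since B² - 4AC = 0 = 0, this is a parabolic PDE.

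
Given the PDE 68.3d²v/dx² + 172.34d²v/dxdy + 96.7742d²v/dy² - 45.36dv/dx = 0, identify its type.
The second-order coefficients are A = 68.3, B = 172.34, C = 96.7742. Since B² - 4AC = 3262.36416 > 0, this is a hyperbolic PDE.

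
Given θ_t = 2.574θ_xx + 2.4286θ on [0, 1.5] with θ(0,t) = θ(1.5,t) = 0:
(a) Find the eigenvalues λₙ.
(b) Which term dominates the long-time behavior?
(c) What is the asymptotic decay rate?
Eigenvalues: λₙ = 2.574n²π²/1.5² - 2.4286.
First three modes:
  n=1: λ₁ = 2.574π²/1.5² - 2.4286 ≈ 8.862
  n=2: λ₂ = 10.296π²/1.5² - 2.4286 ≈ 42.735
  n=3: λ₃ = 23.166π²/1.5² - 2.4286 ≈ 99.189
Since 2.574π²/1.5² ≈ 11.291 > 2.4286, all λₙ > 0.
The n=1 mode decays slowest → dominates as t → ∞.
Asymptotic: θ ~ c₁ sin(πx/1.5) e^{-λ₁t} with decay rate λ₁ ≈ 8.862.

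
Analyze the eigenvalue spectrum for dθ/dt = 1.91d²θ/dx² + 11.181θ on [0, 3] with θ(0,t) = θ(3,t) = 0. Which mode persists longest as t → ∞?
Eigenvalues: λₙ = 1.91n²π²/3² - 11.181.
First three modes:
  n=1: λ₁ = 1.91π²/3² - 11.181 ≈ -9.086
  n=2: λ₂ = 7.64π²/3² - 11.181 ≈ -2.803
  n=3: λ₃ = 17.19π²/3² - 11.181 ≈ 7.67
Since 1.91π²/3² ≈ 2.095 < 11.181, λ₁ < 0.
The n=1 mode grows fastest (−λₙ is largest for n=1) → dominates.
Asymptotic: θ ~ c₁ sin(πx/3) e^{9.086t} (exponential growth at rate −λ₁ ≈ 9.086).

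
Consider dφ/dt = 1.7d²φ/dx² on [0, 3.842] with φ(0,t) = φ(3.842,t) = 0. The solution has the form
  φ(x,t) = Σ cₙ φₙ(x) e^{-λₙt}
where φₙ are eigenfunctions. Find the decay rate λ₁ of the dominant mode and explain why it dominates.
Eigenvalues: λₙ = 1.7n²π²/3.842².
First three modes:
  n=1: λ₁ = 1.7π²/3.842² ≈ 1.137
  n=2: λ₂ = 6.8π²/3.842² ≈ 4.547 (4× faster decay)
  n=3: λ₃ = 15.3π²/3.842² ≈ 10.23 (9× faster decay)
As t → ∞, higher modes decay exponentially faster. The n=1 mode dominates: φ ~ c₁ sin(πx/3.842) e^{-λ₁t}.
Decay rate: λ₁ = 1.7π²/3.842² ≈ 1.137.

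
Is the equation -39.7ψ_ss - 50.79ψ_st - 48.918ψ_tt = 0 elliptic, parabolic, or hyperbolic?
Computing B² - 4AC with A = -39.7, B = -50.79, C = -48.918: discriminant = -5188.5543 (negative). Answer: elliptic.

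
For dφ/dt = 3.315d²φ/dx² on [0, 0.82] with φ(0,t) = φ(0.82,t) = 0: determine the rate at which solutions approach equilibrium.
Eigenvalues: λₙ = 3.315n²π²/0.82².
First three modes:
  n=1: λ₁ = 3.315π²/0.82² ≈ 48.658
  n=2: λ₂ = 13.26π²/0.82² ≈ 194.633 (4× faster decay)
  n=3: λ₃ = 29.835π²/0.82² ≈ 437.923 (9× faster decay)
As t → ∞, higher modes decay exponentially faster. The n=1 mode dominates: φ ~ c₁ sin(πx/0.82) e^{-λ₁t}.
Decay rate: λ₁ = 3.315π²/0.82² ≈ 48.658.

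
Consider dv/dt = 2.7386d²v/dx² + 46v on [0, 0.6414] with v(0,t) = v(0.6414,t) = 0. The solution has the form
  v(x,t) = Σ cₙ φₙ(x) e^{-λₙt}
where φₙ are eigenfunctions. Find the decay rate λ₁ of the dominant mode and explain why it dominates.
Eigenvalues: λₙ = 2.7386n²π²/0.6414² - 46.
First three modes:
  n=1: λ₁ = 2.7386π²/0.6414² - 46 ≈ 19.701
  n=2: λ₂ = 10.9544π²/0.6414² - 46 ≈ 216.803
  n=3: λ₃ = 24.6474π²/0.6414² - 46 ≈ 545.307
Since 2.7386π²/0.6414² ≈ 65.701 > 46, all λₙ > 0.
The n=1 mode decays slowest → dominates as t → ∞.
Asymptotic: v ~ c₁ sin(πx/0.6414) e^{-λ₁t} with decay rate λ₁ ≈ 19.701.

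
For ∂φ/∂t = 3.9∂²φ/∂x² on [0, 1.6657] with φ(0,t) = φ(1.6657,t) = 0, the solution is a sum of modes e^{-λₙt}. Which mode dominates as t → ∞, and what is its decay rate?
Eigenvalues: λₙ = 3.9n²π²/1.6657².
First three modes:
  n=1: λ₁ = 3.9π²/1.6657² ≈ 13.873
  n=2: λ₂ = 15.6π²/1.6657² ≈ 55.492 (4× faster decay)
  n=3: λ₃ = 35.1π²/1.6657² ≈ 124.857 (9× faster decay)
As t → ∞, higher modes decay exponentially faster. The n=1 mode dominates: φ ~ c₁ sin(πx/1.6657) e^{-λ₁t}.
Decay rate: λ₁ = 3.9π²/1.6657² ≈ 13.873.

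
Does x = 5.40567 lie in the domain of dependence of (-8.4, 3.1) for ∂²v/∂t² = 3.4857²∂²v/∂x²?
No. The domain of dependence is [-19.20567, 2.40567], and 5.40567 is outside this interval.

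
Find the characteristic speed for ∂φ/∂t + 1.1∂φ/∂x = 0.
Speed = 1.1. Information travels along x - 1.1t = const (rightward).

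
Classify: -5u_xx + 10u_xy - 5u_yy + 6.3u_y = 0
Parabolic (discriminant = 0).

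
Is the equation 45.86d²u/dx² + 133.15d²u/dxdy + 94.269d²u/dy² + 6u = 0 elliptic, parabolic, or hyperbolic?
Computing B² - 4AC with A = 45.86, B = 133.15, C = 94.269: discriminant = 436.21714 (positive). Answer: hyperbolic.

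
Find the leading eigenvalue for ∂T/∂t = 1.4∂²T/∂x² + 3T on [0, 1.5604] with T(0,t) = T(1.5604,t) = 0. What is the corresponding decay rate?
Eigenvalues: λₙ = 1.4n²π²/1.5604² - 3.
First three modes:
  n=1: λ₁ = 1.4π²/1.5604² - 3 ≈ 2.675
  n=2: λ₂ = 5.6π²/1.5604² - 3 ≈ 19.699
  n=3: λ₃ = 12.6π²/1.5604² - 3 ≈ 48.074
Since 1.4π²/1.5604² ≈ 5.675 > 3, all λₙ > 0.
The n=1 mode decays slowest → dominates as t → ∞.
Asymptotic: T ~ c₁ sin(πx/1.5604) e^{-λ₁t} with decay rate λ₁ ≈ 2.675.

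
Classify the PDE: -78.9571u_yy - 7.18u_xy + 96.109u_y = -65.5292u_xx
Rewriting in standard form: 65.5292u_xx - 7.18u_xy - 78.9571u_yy + 96.109u_y = 0. A = 65.5292, B = -7.18, C = -78.9571. Discriminant B² - 4AC = 20747.53478928. Since 20747.53478928 > 0, hyperbolic.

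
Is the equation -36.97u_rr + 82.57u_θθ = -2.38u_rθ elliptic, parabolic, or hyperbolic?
Rewriting in standard form: -36.97u_rr + 2.38u_rθ + 82.57u_θθ = 0. Computing B² - 4AC with A = -36.97, B = 2.38, C = 82.57: discriminant = 12216.116 (positive). Answer: hyperbolic.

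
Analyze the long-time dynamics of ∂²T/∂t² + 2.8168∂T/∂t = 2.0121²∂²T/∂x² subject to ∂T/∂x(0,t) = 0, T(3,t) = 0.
Long-time behavior: T → 0. Damping (γ=2.8168) dissipates energy; oscillations decay exponentially.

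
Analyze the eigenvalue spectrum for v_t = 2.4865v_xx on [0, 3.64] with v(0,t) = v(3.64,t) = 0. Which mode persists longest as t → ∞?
Eigenvalues: λₙ = 2.4865n²π²/3.64².
First three modes:
  n=1: λ₁ = 2.4865π²/3.64² ≈ 1.852
  n=2: λ₂ = 9.946π²/3.64² ≈ 7.409 (4× faster decay)
  n=3: λ₃ = 22.3785π²/3.64² ≈ 16.67 (9× faster decay)
As t → ∞, higher modes decay exponentially faster. The n=1 mode dominates: v ~ c₁ sin(πx/3.64) e^{-λ₁t}.
Decay rate: λ₁ = 2.4865π²/3.64² ≈ 1.852.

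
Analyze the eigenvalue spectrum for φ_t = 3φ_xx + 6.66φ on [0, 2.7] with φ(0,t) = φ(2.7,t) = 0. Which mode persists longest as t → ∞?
Eigenvalues: λₙ = 3n²π²/2.7² - 6.66.
First three modes:
  n=1: λ₁ = 3π²/2.7² - 6.66 ≈ -2.598
  n=2: λ₂ = 12π²/2.7² - 6.66 ≈ 9.586
  n=3: λ₃ = 27π²/2.7² - 6.66 ≈ 29.894
Since 3π²/2.7² ≈ 4.062 < 6.66, λ₁ < 0.
The n=1 mode grows fastest (−λₙ is largest for n=1) → dominates.
Asymptotic: φ ~ c₁ sin(πx/2.7) e^{2.598t} (exponential growth at rate −λ₁ ≈ 2.598).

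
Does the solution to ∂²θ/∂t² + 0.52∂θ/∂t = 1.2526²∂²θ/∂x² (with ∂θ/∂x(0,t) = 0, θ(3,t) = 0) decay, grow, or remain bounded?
θ → 0. Damping (γ=0.52) dissipates energy; oscillations decay exponentially.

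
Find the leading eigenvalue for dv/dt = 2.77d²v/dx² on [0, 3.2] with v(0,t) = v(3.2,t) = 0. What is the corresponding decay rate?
Eigenvalues: λₙ = 2.77n²π²/3.2².
First three modes:
  n=1: λ₁ = 2.77π²/3.2² ≈ 2.67
  n=2: λ₂ = 11.08π²/3.2² ≈ 10.679 (4× faster decay)
  n=3: λ₃ = 24.93π²/3.2² ≈ 24.028 (9× faster decay)
As t → ∞, higher modes decay exponentially faster. The n=1 mode dominates: v ~ c₁ sin(πx/3.2) e^{-λ₁t}.
Decay rate: λ₁ = 2.77π²/3.2² ≈ 2.67.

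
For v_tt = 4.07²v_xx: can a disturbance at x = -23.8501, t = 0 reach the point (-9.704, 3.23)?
No. The domain of dependence is [-22.8501, 3.4421], and -23.8501 is outside this interval.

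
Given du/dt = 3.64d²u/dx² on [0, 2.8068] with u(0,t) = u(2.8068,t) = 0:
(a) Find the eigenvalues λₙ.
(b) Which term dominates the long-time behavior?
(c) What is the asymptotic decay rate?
Eigenvalues: λₙ = 3.64n²π²/2.8068².
First three modes:
  n=1: λ₁ = 3.64π²/2.8068² ≈ 4.56
  n=2: λ₂ = 14.56π²/2.8068² ≈ 18.241 (4× faster decay)
  n=3: λ₃ = 32.76π²/2.8068² ≈ 41.041 (9× faster decay)
As t → ∞, higher modes decay exponentially faster. The n=1 mode dominates: u ~ c₁ sin(πx/2.8068) e^{-λ₁t}.
Decay rate: λ₁ = 3.64π²/2.8068² ≈ 4.56.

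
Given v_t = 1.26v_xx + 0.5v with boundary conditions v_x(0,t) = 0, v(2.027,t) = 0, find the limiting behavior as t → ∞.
v → 0. Diffusion dominates reaction (r=0.5 < κπ²/(4L²)≈0.76); solution decays.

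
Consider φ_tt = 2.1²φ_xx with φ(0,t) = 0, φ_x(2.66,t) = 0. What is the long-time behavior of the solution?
As t → ∞, φ oscillates (no decay). Energy is conserved; the solution oscillates indefinitely as standing waves.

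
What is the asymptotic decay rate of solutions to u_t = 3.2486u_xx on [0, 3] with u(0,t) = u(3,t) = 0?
Eigenvalues: λₙ = 3.2486n²π²/3².
First three modes:
  n=1: λ₁ = 3.2486π²/3² ≈ 3.562
  n=2: λ₂ = 12.9944π²/3² ≈ 14.25 (4× faster decay)
  n=3: λ₃ = 29.2374π²/3² ≈ 32.062 (9× faster decay)
As t → ∞, higher modes decay exponentially faster. The n=1 mode dominates: u ~ c₁ sin(πx/3) e^{-λ₁t}.
Decay rate: λ₁ = 3.2486π²/3² ≈ 3.562.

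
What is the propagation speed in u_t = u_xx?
Infinite. The heat equation is parabolic, not hyperbolic, so disturbances propagate instantly.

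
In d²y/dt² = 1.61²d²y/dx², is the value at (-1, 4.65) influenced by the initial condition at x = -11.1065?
No. The domain of dependence is [-8.4865, 6.4865], and -11.1065 is outside this interval.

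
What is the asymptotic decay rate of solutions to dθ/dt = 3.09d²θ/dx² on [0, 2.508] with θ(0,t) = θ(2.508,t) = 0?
Eigenvalues: λₙ = 3.09n²π²/2.508².
First three modes:
  n=1: λ₁ = 3.09π²/2.508² ≈ 4.848
  n=2: λ₂ = 12.36π²/2.508² ≈ 19.394 (4× faster decay)
  n=3: λ₃ = 27.81π²/2.508² ≈ 43.636 (9× faster decay)
As t → ∞, higher modes decay exponentially faster. The n=1 mode dominates: θ ~ c₁ sin(πx/2.508) e^{-λ₁t}.
Decay rate: λ₁ = 3.09π²/2.508² ≈ 4.848.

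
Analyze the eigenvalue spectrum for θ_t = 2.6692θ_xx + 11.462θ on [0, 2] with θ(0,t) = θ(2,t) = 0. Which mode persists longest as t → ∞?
Eigenvalues: λₙ = 2.6692n²π²/2² - 11.462.
First three modes:
  n=1: λ₁ = 2.6692π²/2² - 11.462 ≈ -4.876
  n=2: λ₂ = 10.6768π²/2² - 11.462 ≈ 14.882
  n=3: λ₃ = 24.0228π²/2² - 11.462 ≈ 47.812
Since 2.6692π²/2² ≈ 6.586 < 11.462, λ₁ < 0.
The n=1 mode grows fastest (−λₙ is largest for n=1) → dominates.
Asymptotic: θ ~ c₁ sin(πx/2) e^{4.876t} (exponential growth at rate −λ₁ ≈ 4.876).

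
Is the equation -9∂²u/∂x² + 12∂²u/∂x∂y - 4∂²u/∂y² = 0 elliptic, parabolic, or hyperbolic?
Computing B² - 4AC with A = -9, B = 12, C = -4: discriminant = 0 (zero). Answer: parabolic.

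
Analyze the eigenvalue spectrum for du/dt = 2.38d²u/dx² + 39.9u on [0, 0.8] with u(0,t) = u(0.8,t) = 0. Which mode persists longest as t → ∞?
Eigenvalues: λₙ = 2.38n²π²/0.8² - 39.9.
First three modes:
  n=1: λ₁ = 2.38π²/0.8² - 39.9 ≈ -3.197
  n=2: λ₂ = 9.52π²/0.8² - 39.9 ≈ 106.91
  n=3: λ₃ = 21.42π²/0.8² - 39.9 ≈ 290.423
Since 2.38π²/0.8² ≈ 36.703 < 39.9, λ₁ < 0.
The n=1 mode grows fastest (−λₙ is largest for n=1) → dominates.
Asymptotic: u ~ c₁ sin(πx/0.8) e^{3.197t} (exponential growth at rate −λ₁ ≈ 3.197).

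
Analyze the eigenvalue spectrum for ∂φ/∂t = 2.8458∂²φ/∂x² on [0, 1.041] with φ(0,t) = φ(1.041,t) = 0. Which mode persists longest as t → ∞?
Eigenvalues: λₙ = 2.8458n²π²/1.041².
First three modes:
  n=1: λ₁ = 2.8458π²/1.041² ≈ 25.918
  n=2: λ₂ = 11.3832π²/1.041² ≈ 103.672 (4× faster decay)
  n=3: λ₃ = 25.6122π²/1.041² ≈ 233.263 (9× faster decay)
As t → ∞, higher modes decay exponentially faster. The n=1 mode dominates: φ ~ c₁ sin(πx/1.041) e^{-λ₁t}.
Decay rate: λ₁ = 2.8458π²/1.041² ≈ 25.918.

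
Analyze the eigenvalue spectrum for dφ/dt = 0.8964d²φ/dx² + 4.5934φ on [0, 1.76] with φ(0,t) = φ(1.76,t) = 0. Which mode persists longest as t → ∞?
Eigenvalues: λₙ = 0.8964n²π²/1.76² - 4.5934.
First three modes:
  n=1: λ₁ = 0.8964π²/1.76² - 4.5934 ≈ -1.737
  n=2: λ₂ = 3.5856π²/1.76² - 4.5934 ≈ 6.831
  n=3: λ₃ = 8.0676π²/1.76² - 4.5934 ≈ 21.112
Since 0.8964π²/1.76² ≈ 2.856 < 4.5934, λ₁ < 0.
The n=1 mode grows fastest (−λₙ is largest for n=1) → dominates.
Asymptotic: φ ~ c₁ sin(πx/1.76) e^{1.737t} (exponential growth at rate −λ₁ ≈ 1.737).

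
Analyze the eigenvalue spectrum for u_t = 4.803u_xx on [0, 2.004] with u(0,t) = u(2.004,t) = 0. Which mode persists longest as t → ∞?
Eigenvalues: λₙ = 4.803n²π²/2.004².
First three modes:
  n=1: λ₁ = 4.803π²/2.004² ≈ 11.804
  n=2: λ₂ = 19.212π²/2.004² ≈ 47.215 (4× faster decay)
  n=3: λ₃ = 43.227π²/2.004² ≈ 106.233 (9× faster decay)
As t → ∞, higher modes decay exponentially faster. The n=1 mode dominates: u ~ c₁ sin(πx/2.004) e^{-λ₁t}.
Decay rate: λ₁ = 4.803π²/2.004² ≈ 11.804.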